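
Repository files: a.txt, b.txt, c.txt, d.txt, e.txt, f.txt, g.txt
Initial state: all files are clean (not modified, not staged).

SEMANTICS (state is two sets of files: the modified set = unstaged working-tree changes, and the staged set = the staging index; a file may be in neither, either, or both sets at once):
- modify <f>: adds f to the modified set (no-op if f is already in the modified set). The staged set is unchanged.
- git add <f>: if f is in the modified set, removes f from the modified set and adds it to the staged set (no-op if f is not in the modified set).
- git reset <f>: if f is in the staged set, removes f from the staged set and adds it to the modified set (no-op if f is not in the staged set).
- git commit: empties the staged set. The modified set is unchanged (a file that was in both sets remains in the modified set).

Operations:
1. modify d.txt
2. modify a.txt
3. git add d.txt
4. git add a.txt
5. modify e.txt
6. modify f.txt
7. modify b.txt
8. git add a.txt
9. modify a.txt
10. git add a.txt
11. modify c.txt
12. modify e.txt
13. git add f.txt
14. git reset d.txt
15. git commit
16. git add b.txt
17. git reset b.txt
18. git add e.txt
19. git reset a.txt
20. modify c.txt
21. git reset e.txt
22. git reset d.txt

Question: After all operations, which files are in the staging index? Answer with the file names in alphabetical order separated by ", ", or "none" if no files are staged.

After op 1 (modify d.txt): modified={d.txt} staged={none}
After op 2 (modify a.txt): modified={a.txt, d.txt} staged={none}
After op 3 (git add d.txt): modified={a.txt} staged={d.txt}
After op 4 (git add a.txt): modified={none} staged={a.txt, d.txt}
After op 5 (modify e.txt): modified={e.txt} staged={a.txt, d.txt}
After op 6 (modify f.txt): modified={e.txt, f.txt} staged={a.txt, d.txt}
After op 7 (modify b.txt): modified={b.txt, e.txt, f.txt} staged={a.txt, d.txt}
After op 8 (git add a.txt): modified={b.txt, e.txt, f.txt} staged={a.txt, d.txt}
After op 9 (modify a.txt): modified={a.txt, b.txt, e.txt, f.txt} staged={a.txt, d.txt}
After op 10 (git add a.txt): modified={b.txt, e.txt, f.txt} staged={a.txt, d.txt}
After op 11 (modify c.txt): modified={b.txt, c.txt, e.txt, f.txt} staged={a.txt, d.txt}
After op 12 (modify e.txt): modified={b.txt, c.txt, e.txt, f.txt} staged={a.txt, d.txt}
After op 13 (git add f.txt): modified={b.txt, c.txt, e.txt} staged={a.txt, d.txt, f.txt}
After op 14 (git reset d.txt): modified={b.txt, c.txt, d.txt, e.txt} staged={a.txt, f.txt}
After op 15 (git commit): modified={b.txt, c.txt, d.txt, e.txt} staged={none}
After op 16 (git add b.txt): modified={c.txt, d.txt, e.txt} staged={b.txt}
After op 17 (git reset b.txt): modified={b.txt, c.txt, d.txt, e.txt} staged={none}
After op 18 (git add e.txt): modified={b.txt, c.txt, d.txt} staged={e.txt}
After op 19 (git reset a.txt): modified={b.txt, c.txt, d.txt} staged={e.txt}
After op 20 (modify c.txt): modified={b.txt, c.txt, d.txt} staged={e.txt}
After op 21 (git reset e.txt): modified={b.txt, c.txt, d.txt, e.txt} staged={none}
After op 22 (git reset d.txt): modified={b.txt, c.txt, d.txt, e.txt} staged={none}

Answer: none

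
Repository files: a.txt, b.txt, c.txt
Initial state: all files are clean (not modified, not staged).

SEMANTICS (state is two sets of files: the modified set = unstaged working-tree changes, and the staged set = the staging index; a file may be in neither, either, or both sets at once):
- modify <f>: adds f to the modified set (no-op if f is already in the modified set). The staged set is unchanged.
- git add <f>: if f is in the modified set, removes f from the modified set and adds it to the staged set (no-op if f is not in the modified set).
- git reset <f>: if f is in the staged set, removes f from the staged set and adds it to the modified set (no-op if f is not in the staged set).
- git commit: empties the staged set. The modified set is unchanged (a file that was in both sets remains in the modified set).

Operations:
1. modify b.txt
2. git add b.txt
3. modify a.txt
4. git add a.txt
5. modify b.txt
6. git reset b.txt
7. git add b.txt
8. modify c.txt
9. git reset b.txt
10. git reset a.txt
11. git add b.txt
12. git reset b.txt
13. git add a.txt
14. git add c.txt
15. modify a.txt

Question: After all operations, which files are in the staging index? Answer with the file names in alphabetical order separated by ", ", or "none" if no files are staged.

After op 1 (modify b.txt): modified={b.txt} staged={none}
After op 2 (git add b.txt): modified={none} staged={b.txt}
After op 3 (modify a.txt): modified={a.txt} staged={b.txt}
After op 4 (git add a.txt): modified={none} staged={a.txt, b.txt}
After op 5 (modify b.txt): modified={b.txt} staged={a.txt, b.txt}
After op 6 (git reset b.txt): modified={b.txt} staged={a.txt}
After op 7 (git add b.txt): modified={none} staged={a.txt, b.txt}
After op 8 (modify c.txt): modified={c.txt} staged={a.txt, b.txt}
After op 9 (git reset b.txt): modified={b.txt, c.txt} staged={a.txt}
After op 10 (git reset a.txt): modified={a.txt, b.txt, c.txt} staged={none}
After op 11 (git add b.txt): modified={a.txt, c.txt} staged={b.txt}
After op 12 (git reset b.txt): modified={a.txt, b.txt, c.txt} staged={none}
After op 13 (git add a.txt): modified={b.txt, c.txt} staged={a.txt}
After op 14 (git add c.txt): modified={b.txt} staged={a.txt, c.txt}
After op 15 (modify a.txt): modified={a.txt, b.txt} staged={a.txt, c.txt}

Answer: a.txt, c.txt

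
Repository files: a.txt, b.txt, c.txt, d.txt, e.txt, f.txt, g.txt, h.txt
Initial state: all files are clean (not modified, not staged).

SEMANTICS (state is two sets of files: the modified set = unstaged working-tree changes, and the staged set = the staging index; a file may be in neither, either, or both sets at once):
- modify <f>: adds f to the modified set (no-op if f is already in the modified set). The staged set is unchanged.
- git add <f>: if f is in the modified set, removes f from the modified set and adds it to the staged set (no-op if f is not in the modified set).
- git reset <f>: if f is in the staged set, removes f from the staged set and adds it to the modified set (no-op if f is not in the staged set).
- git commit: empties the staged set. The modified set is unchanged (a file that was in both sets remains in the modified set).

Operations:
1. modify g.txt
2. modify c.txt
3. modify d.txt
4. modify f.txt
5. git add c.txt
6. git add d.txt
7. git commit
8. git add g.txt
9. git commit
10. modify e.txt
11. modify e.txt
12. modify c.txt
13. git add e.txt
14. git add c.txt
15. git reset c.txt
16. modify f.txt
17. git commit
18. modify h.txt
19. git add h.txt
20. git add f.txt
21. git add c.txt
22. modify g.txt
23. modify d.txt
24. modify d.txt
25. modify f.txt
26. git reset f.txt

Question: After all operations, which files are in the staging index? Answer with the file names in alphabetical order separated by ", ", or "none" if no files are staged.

After op 1 (modify g.txt): modified={g.txt} staged={none}
After op 2 (modify c.txt): modified={c.txt, g.txt} staged={none}
After op 3 (modify d.txt): modified={c.txt, d.txt, g.txt} staged={none}
After op 4 (modify f.txt): modified={c.txt, d.txt, f.txt, g.txt} staged={none}
After op 5 (git add c.txt): modified={d.txt, f.txt, g.txt} staged={c.txt}
After op 6 (git add d.txt): modified={f.txt, g.txt} staged={c.txt, d.txt}
After op 7 (git commit): modified={f.txt, g.txt} staged={none}
After op 8 (git add g.txt): modified={f.txt} staged={g.txt}
After op 9 (git commit): modified={f.txt} staged={none}
After op 10 (modify e.txt): modified={e.txt, f.txt} staged={none}
After op 11 (modify e.txt): modified={e.txt, f.txt} staged={none}
After op 12 (modify c.txt): modified={c.txt, e.txt, f.txt} staged={none}
After op 13 (git add e.txt): modified={c.txt, f.txt} staged={e.txt}
After op 14 (git add c.txt): modified={f.txt} staged={c.txt, e.txt}
After op 15 (git reset c.txt): modified={c.txt, f.txt} staged={e.txt}
After op 16 (modify f.txt): modified={c.txt, f.txt} staged={e.txt}
After op 17 (git commit): modified={c.txt, f.txt} staged={none}
After op 18 (modify h.txt): modified={c.txt, f.txt, h.txt} staged={none}
After op 19 (git add h.txt): modified={c.txt, f.txt} staged={h.txt}
After op 20 (git add f.txt): modified={c.txt} staged={f.txt, h.txt}
After op 21 (git add c.txt): modified={none} staged={c.txt, f.txt, h.txt}
After op 22 (modify g.txt): modified={g.txt} staged={c.txt, f.txt, h.txt}
After op 23 (modify d.txt): modified={d.txt, g.txt} staged={c.txt, f.txt, h.txt}
After op 24 (modify d.txt): modified={d.txt, g.txt} staged={c.txt, f.txt, h.txt}
After op 25 (modify f.txt): modified={d.txt, f.txt, g.txt} staged={c.txt, f.txt, h.txt}
After op 26 (git reset f.txt): modified={d.txt, f.txt, g.txt} staged={c.txt, h.txt}

Answer: c.txt, h.txt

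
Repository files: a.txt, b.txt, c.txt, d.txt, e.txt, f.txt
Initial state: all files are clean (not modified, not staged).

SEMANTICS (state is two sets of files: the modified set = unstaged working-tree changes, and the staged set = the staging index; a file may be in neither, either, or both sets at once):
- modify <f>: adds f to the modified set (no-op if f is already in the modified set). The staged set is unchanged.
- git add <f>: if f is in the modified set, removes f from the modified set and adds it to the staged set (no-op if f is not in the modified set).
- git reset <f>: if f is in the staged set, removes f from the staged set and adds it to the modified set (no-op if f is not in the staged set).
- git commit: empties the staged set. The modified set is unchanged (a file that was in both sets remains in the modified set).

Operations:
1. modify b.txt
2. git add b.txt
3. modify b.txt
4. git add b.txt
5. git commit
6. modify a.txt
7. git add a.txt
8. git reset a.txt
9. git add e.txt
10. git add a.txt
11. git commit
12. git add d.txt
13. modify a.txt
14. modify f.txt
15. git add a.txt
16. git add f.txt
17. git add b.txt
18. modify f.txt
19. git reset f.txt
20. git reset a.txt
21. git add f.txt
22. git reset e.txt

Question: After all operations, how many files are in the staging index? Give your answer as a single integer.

After op 1 (modify b.txt): modified={b.txt} staged={none}
After op 2 (git add b.txt): modified={none} staged={b.txt}
After op 3 (modify b.txt): modified={b.txt} staged={b.txt}
After op 4 (git add b.txt): modified={none} staged={b.txt}
After op 5 (git commit): modified={none} staged={none}
After op 6 (modify a.txt): modified={a.txt} staged={none}
After op 7 (git add a.txt): modified={none} staged={a.txt}
After op 8 (git reset a.txt): modified={a.txt} staged={none}
After op 9 (git add e.txt): modified={a.txt} staged={none}
After op 10 (git add a.txt): modified={none} staged={a.txt}
After op 11 (git commit): modified={none} staged={none}
After op 12 (git add d.txt): modified={none} staged={none}
After op 13 (modify a.txt): modified={a.txt} staged={none}
After op 14 (modify f.txt): modified={a.txt, f.txt} staged={none}
After op 15 (git add a.txt): modified={f.txt} staged={a.txt}
After op 16 (git add f.txt): modified={none} staged={a.txt, f.txt}
After op 17 (git add b.txt): modified={none} staged={a.txt, f.txt}
After op 18 (modify f.txt): modified={f.txt} staged={a.txt, f.txt}
After op 19 (git reset f.txt): modified={f.txt} staged={a.txt}
After op 20 (git reset a.txt): modified={a.txt, f.txt} staged={none}
After op 21 (git add f.txt): modified={a.txt} staged={f.txt}
After op 22 (git reset e.txt): modified={a.txt} staged={f.txt}
Final staged set: {f.txt} -> count=1

Answer: 1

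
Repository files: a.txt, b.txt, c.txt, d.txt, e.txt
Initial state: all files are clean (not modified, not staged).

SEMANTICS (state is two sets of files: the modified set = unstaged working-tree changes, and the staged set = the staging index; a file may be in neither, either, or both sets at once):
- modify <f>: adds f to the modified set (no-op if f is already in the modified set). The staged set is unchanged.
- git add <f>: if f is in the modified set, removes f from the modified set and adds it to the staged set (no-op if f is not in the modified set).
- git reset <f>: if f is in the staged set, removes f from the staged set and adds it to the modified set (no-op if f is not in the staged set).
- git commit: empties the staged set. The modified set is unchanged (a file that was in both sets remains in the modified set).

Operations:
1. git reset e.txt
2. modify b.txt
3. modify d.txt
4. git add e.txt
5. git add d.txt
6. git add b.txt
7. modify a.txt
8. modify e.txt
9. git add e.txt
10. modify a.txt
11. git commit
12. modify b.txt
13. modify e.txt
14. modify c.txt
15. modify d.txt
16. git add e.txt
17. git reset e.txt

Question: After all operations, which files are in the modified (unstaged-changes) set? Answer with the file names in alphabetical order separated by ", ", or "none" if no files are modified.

After op 1 (git reset e.txt): modified={none} staged={none}
After op 2 (modify b.txt): modified={b.txt} staged={none}
After op 3 (modify d.txt): modified={b.txt, d.txt} staged={none}
After op 4 (git add e.txt): modified={b.txt, d.txt} staged={none}
After op 5 (git add d.txt): modified={b.txt} staged={d.txt}
After op 6 (git add b.txt): modified={none} staged={b.txt, d.txt}
After op 7 (modify a.txt): modified={a.txt} staged={b.txt, d.txt}
After op 8 (modify e.txt): modified={a.txt, e.txt} staged={b.txt, d.txt}
After op 9 (git add e.txt): modified={a.txt} staged={b.txt, d.txt, e.txt}
After op 10 (modify a.txt): modified={a.txt} staged={b.txt, d.txt, e.txt}
After op 11 (git commit): modified={a.txt} staged={none}
After op 12 (modify b.txt): modified={a.txt, b.txt} staged={none}
After op 13 (modify e.txt): modified={a.txt, b.txt, e.txt} staged={none}
After op 14 (modify c.txt): modified={a.txt, b.txt, c.txt, e.txt} staged={none}
After op 15 (modify d.txt): modified={a.txt, b.txt, c.txt, d.txt, e.txt} staged={none}
After op 16 (git add e.txt): modified={a.txt, b.txt, c.txt, d.txt} staged={e.txt}
After op 17 (git reset e.txt): modified={a.txt, b.txt, c.txt, d.txt, e.txt} staged={none}

Answer: a.txt, b.txt, c.txt, d.txt, e.txt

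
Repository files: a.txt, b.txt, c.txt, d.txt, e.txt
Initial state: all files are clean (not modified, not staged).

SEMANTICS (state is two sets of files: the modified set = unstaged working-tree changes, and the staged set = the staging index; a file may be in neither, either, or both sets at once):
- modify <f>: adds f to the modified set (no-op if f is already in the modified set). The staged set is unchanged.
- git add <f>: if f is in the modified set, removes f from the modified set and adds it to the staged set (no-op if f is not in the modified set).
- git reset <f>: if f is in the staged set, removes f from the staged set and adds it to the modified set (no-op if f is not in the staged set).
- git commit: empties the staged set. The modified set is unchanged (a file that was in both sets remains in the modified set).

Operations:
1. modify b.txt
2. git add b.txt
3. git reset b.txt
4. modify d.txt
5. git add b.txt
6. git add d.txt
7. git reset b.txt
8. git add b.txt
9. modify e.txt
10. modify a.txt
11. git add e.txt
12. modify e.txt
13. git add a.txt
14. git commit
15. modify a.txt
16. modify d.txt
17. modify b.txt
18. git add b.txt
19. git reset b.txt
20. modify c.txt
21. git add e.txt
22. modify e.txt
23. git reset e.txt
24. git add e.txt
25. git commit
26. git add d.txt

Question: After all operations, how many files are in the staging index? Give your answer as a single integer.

After op 1 (modify b.txt): modified={b.txt} staged={none}
After op 2 (git add b.txt): modified={none} staged={b.txt}
After op 3 (git reset b.txt): modified={b.txt} staged={none}
After op 4 (modify d.txt): modified={b.txt, d.txt} staged={none}
After op 5 (git add b.txt): modified={d.txt} staged={b.txt}
After op 6 (git add d.txt): modified={none} staged={b.txt, d.txt}
After op 7 (git reset b.txt): modified={b.txt} staged={d.txt}
After op 8 (git add b.txt): modified={none} staged={b.txt, d.txt}
After op 9 (modify e.txt): modified={e.txt} staged={b.txt, d.txt}
After op 10 (modify a.txt): modified={a.txt, e.txt} staged={b.txt, d.txt}
After op 11 (git add e.txt): modified={a.txt} staged={b.txt, d.txt, e.txt}
After op 12 (modify e.txt): modified={a.txt, e.txt} staged={b.txt, d.txt, e.txt}
After op 13 (git add a.txt): modified={e.txt} staged={a.txt, b.txt, d.txt, e.txt}
After op 14 (git commit): modified={e.txt} staged={none}
After op 15 (modify a.txt): modified={a.txt, e.txt} staged={none}
After op 16 (modify d.txt): modified={a.txt, d.txt, e.txt} staged={none}
After op 17 (modify b.txt): modified={a.txt, b.txt, d.txt, e.txt} staged={none}
After op 18 (git add b.txt): modified={a.txt, d.txt, e.txt} staged={b.txt}
After op 19 (git reset b.txt): modified={a.txt, b.txt, d.txt, e.txt} staged={none}
After op 20 (modify c.txt): modified={a.txt, b.txt, c.txt, d.txt, e.txt} staged={none}
After op 21 (git add e.txt): modified={a.txt, b.txt, c.txt, d.txt} staged={e.txt}
After op 22 (modify e.txt): modified={a.txt, b.txt, c.txt, d.txt, e.txt} staged={e.txt}
After op 23 (git reset e.txt): modified={a.txt, b.txt, c.txt, d.txt, e.txt} staged={none}
After op 24 (git add e.txt): modified={a.txt, b.txt, c.txt, d.txt} staged={e.txt}
After op 25 (git commit): modified={a.txt, b.txt, c.txt, d.txt} staged={none}
After op 26 (git add d.txt): modified={a.txt, b.txt, c.txt} staged={d.txt}
Final staged set: {d.txt} -> count=1

Answer: 1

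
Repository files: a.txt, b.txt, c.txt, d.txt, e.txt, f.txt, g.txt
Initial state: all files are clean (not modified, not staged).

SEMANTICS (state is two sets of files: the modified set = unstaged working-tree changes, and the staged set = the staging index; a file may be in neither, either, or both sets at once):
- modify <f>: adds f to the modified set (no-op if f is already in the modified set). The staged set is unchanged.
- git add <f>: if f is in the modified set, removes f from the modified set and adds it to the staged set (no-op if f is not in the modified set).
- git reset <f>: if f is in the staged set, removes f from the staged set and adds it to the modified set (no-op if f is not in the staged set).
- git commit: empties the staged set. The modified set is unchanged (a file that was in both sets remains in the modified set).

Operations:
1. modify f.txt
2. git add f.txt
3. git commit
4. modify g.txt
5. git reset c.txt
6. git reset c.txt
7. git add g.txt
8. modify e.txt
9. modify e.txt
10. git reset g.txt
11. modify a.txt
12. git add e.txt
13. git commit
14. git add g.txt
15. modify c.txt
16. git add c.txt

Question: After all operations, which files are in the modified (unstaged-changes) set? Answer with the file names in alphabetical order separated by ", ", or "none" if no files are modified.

After op 1 (modify f.txt): modified={f.txt} staged={none}
After op 2 (git add f.txt): modified={none} staged={f.txt}
After op 3 (git commit): modified={none} staged={none}
After op 4 (modify g.txt): modified={g.txt} staged={none}
After op 5 (git reset c.txt): modified={g.txt} staged={none}
After op 6 (git reset c.txt): modified={g.txt} staged={none}
After op 7 (git add g.txt): modified={none} staged={g.txt}
After op 8 (modify e.txt): modified={e.txt} staged={g.txt}
After op 9 (modify e.txt): modified={e.txt} staged={g.txt}
After op 10 (git reset g.txt): modified={e.txt, g.txt} staged={none}
After op 11 (modify a.txt): modified={a.txt, e.txt, g.txt} staged={none}
After op 12 (git add e.txt): modified={a.txt, g.txt} staged={e.txt}
After op 13 (git commit): modified={a.txt, g.txt} staged={none}
After op 14 (git add g.txt): modified={a.txt} staged={g.txt}
After op 15 (modify c.txt): modified={a.txt, c.txt} staged={g.txt}
After op 16 (git add c.txt): modified={a.txt} staged={c.txt, g.txt}

Answer: a.txt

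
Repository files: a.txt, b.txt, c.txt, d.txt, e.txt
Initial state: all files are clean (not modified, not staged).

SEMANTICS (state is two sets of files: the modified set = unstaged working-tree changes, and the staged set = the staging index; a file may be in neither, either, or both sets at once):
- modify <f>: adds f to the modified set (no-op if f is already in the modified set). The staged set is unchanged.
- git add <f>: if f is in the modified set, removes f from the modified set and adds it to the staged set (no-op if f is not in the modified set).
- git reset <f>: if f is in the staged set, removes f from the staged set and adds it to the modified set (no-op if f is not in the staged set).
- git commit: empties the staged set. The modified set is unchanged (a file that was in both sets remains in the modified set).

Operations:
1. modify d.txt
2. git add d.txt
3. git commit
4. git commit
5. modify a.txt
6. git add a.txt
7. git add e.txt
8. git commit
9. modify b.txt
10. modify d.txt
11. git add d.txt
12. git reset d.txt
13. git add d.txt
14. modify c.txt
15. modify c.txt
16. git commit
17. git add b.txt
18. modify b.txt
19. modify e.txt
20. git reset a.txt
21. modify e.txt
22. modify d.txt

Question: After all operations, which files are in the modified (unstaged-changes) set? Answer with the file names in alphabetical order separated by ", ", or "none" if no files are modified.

Answer: b.txt, c.txt, d.txt, e.txt

Derivation:
After op 1 (modify d.txt): modified={d.txt} staged={none}
After op 2 (git add d.txt): modified={none} staged={d.txt}
After op 3 (git commit): modified={none} staged={none}
After op 4 (git commit): modified={none} staged={none}
After op 5 (modify a.txt): modified={a.txt} staged={none}
After op 6 (git add a.txt): modified={none} staged={a.txt}
After op 7 (git add e.txt): modified={none} staged={a.txt}
After op 8 (git commit): modified={none} staged={none}
After op 9 (modify b.txt): modified={b.txt} staged={none}
After op 10 (modify d.txt): modified={b.txt, d.txt} staged={none}
After op 11 (git add d.txt): modified={b.txt} staged={d.txt}
After op 12 (git reset d.txt): modified={b.txt, d.txt} staged={none}
After op 13 (git add d.txt): modified={b.txt} staged={d.txt}
After op 14 (modify c.txt): modified={b.txt, c.txt} staged={d.txt}
After op 15 (modify c.txt): modified={b.txt, c.txt} staged={d.txt}
After op 16 (git commit): modified={b.txt, c.txt} staged={none}
After op 17 (git add b.txt): modified={c.txt} staged={b.txt}
After op 18 (modify b.txt): modified={b.txt, c.txt} staged={b.txt}
After op 19 (modify e.txt): modified={b.txt, c.txt, e.txt} staged={b.txt}
After op 20 (git reset a.txt): modified={b.txt, c.txt, e.txt} staged={b.txt}
After op 21 (modify e.txt): modified={b.txt, c.txt, e.txt} staged={b.txt}
After op 22 (modify d.txt): modified={b.txt, c.txt, d.txt, e.txt} staged={b.txt}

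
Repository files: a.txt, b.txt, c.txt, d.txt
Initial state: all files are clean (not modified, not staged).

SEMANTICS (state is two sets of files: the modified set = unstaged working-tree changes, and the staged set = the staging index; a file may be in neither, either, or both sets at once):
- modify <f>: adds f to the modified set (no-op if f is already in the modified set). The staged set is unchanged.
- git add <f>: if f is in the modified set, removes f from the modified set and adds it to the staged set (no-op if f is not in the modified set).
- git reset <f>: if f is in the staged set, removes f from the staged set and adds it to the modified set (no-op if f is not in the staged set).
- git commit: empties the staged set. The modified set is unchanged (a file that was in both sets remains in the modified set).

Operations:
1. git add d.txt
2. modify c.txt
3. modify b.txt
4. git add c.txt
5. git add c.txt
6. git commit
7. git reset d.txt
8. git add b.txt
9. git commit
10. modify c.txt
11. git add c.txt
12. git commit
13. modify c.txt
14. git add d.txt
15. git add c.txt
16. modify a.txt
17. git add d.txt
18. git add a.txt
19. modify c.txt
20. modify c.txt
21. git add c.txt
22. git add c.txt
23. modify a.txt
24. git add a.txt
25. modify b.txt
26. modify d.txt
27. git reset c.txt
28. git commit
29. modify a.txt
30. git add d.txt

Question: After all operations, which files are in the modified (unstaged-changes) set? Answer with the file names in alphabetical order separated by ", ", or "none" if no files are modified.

After op 1 (git add d.txt): modified={none} staged={none}
After op 2 (modify c.txt): modified={c.txt} staged={none}
After op 3 (modify b.txt): modified={b.txt, c.txt} staged={none}
After op 4 (git add c.txt): modified={b.txt} staged={c.txt}
After op 5 (git add c.txt): modified={b.txt} staged={c.txt}
After op 6 (git commit): modified={b.txt} staged={none}
After op 7 (git reset d.txt): modified={b.txt} staged={none}
After op 8 (git add b.txt): modified={none} staged={b.txt}
After op 9 (git commit): modified={none} staged={none}
After op 10 (modify c.txt): modified={c.txt} staged={none}
After op 11 (git add c.txt): modified={none} staged={c.txt}
After op 12 (git commit): modified={none} staged={none}
After op 13 (modify c.txt): modified={c.txt} staged={none}
After op 14 (git add d.txt): modified={c.txt} staged={none}
After op 15 (git add c.txt): modified={none} staged={c.txt}
After op 16 (modify a.txt): modified={a.txt} staged={c.txt}
After op 17 (git add d.txt): modified={a.txt} staged={c.txt}
After op 18 (git add a.txt): modified={none} staged={a.txt, c.txt}
After op 19 (modify c.txt): modified={c.txt} staged={a.txt, c.txt}
After op 20 (modify c.txt): modified={c.txt} staged={a.txt, c.txt}
After op 21 (git add c.txt): modified={none} staged={a.txt, c.txt}
After op 22 (git add c.txt): modified={none} staged={a.txt, c.txt}
After op 23 (modify a.txt): modified={a.txt} staged={a.txt, c.txt}
After op 24 (git add a.txt): modified={none} staged={a.txt, c.txt}
After op 25 (modify b.txt): modified={b.txt} staged={a.txt, c.txt}
After op 26 (modify d.txt): modified={b.txt, d.txt} staged={a.txt, c.txt}
After op 27 (git reset c.txt): modified={b.txt, c.txt, d.txt} staged={a.txt}
After op 28 (git commit): modified={b.txt, c.txt, d.txt} staged={none}
After op 29 (modify a.txt): modified={a.txt, b.txt, c.txt, d.txt} staged={none}
After op 30 (git add d.txt): modified={a.txt, b.txt, c.txt} staged={d.txt}

Answer: a.txt, b.txt, c.txt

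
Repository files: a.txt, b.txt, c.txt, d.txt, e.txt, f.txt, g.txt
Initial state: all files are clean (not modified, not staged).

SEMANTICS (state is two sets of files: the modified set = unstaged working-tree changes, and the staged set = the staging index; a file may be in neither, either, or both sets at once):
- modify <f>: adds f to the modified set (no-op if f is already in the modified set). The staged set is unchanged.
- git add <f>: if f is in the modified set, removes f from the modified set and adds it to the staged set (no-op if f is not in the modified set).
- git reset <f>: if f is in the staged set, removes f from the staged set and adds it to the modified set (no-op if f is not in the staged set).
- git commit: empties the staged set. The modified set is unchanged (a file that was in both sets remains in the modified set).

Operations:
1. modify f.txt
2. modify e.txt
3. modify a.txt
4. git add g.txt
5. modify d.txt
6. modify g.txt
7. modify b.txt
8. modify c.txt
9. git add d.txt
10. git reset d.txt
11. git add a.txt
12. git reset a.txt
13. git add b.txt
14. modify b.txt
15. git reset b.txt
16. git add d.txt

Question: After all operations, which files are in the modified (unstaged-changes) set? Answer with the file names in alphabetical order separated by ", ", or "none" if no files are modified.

After op 1 (modify f.txt): modified={f.txt} staged={none}
After op 2 (modify e.txt): modified={e.txt, f.txt} staged={none}
After op 3 (modify a.txt): modified={a.txt, e.txt, f.txt} staged={none}
After op 4 (git add g.txt): modified={a.txt, e.txt, f.txt} staged={none}
After op 5 (modify d.txt): modified={a.txt, d.txt, e.txt, f.txt} staged={none}
After op 6 (modify g.txt): modified={a.txt, d.txt, e.txt, f.txt, g.txt} staged={none}
After op 7 (modify b.txt): modified={a.txt, b.txt, d.txt, e.txt, f.txt, g.txt} staged={none}
After op 8 (modify c.txt): modified={a.txt, b.txt, c.txt, d.txt, e.txt, f.txt, g.txt} staged={none}
After op 9 (git add d.txt): modified={a.txt, b.txt, c.txt, e.txt, f.txt, g.txt} staged={d.txt}
After op 10 (git reset d.txt): modified={a.txt, b.txt, c.txt, d.txt, e.txt, f.txt, g.txt} staged={none}
After op 11 (git add a.txt): modified={b.txt, c.txt, d.txt, e.txt, f.txt, g.txt} staged={a.txt}
After op 12 (git reset a.txt): modified={a.txt, b.txt, c.txt, d.txt, e.txt, f.txt, g.txt} staged={none}
After op 13 (git add b.txt): modified={a.txt, c.txt, d.txt, e.txt, f.txt, g.txt} staged={b.txt}
After op 14 (modify b.txt): modified={a.txt, b.txt, c.txt, d.txt, e.txt, f.txt, g.txt} staged={b.txt}
After op 15 (git reset b.txt): modified={a.txt, b.txt, c.txt, d.txt, e.txt, f.txt, g.txt} staged={none}
After op 16 (git add d.txt): modified={a.txt, b.txt, c.txt, e.txt, f.txt, g.txt} staged={d.txt}

Answer: a.txt, b.txt, c.txt, e.txt, f.txt, g.txt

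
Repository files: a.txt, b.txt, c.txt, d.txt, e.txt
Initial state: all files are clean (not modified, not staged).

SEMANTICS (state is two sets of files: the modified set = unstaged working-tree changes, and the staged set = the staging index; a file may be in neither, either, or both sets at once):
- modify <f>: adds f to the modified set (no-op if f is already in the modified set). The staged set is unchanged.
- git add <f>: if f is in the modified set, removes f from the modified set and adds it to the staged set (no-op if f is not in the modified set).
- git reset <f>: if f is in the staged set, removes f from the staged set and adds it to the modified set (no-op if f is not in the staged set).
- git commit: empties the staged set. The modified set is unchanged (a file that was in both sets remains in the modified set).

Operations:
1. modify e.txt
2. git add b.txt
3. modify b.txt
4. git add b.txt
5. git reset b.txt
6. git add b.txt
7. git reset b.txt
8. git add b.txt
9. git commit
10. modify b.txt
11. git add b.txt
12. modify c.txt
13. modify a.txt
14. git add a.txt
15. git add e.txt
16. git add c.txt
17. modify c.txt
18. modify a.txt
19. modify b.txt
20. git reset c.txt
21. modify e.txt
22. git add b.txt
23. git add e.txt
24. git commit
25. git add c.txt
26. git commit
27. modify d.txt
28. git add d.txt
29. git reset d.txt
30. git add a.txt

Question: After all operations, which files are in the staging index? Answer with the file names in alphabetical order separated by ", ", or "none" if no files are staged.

Answer: a.txt

Derivation:
After op 1 (modify e.txt): modified={e.txt} staged={none}
After op 2 (git add b.txt): modified={e.txt} staged={none}
After op 3 (modify b.txt): modified={b.txt, e.txt} staged={none}
After op 4 (git add b.txt): modified={e.txt} staged={b.txt}
After op 5 (git reset b.txt): modified={b.txt, e.txt} staged={none}
After op 6 (git add b.txt): modified={e.txt} staged={b.txt}
After op 7 (git reset b.txt): modified={b.txt, e.txt} staged={none}
After op 8 (git add b.txt): modified={e.txt} staged={b.txt}
After op 9 (git commit): modified={e.txt} staged={none}
After op 10 (modify b.txt): modified={b.txt, e.txt} staged={none}
After op 11 (git add b.txt): modified={e.txt} staged={b.txt}
After op 12 (modify c.txt): modified={c.txt, e.txt} staged={b.txt}
After op 13 (modify a.txt): modified={a.txt, c.txt, e.txt} staged={b.txt}
After op 14 (git add a.txt): modified={c.txt, e.txt} staged={a.txt, b.txt}
After op 15 (git add e.txt): modified={c.txt} staged={a.txt, b.txt, e.txt}
After op 16 (git add c.txt): modified={none} staged={a.txt, b.txt, c.txt, e.txt}
After op 17 (modify c.txt): modified={c.txt} staged={a.txt, b.txt, c.txt, e.txt}
After op 18 (modify a.txt): modified={a.txt, c.txt} staged={a.txt, b.txt, c.txt, e.txt}
After op 19 (modify b.txt): modified={a.txt, b.txt, c.txt} staged={a.txt, b.txt, c.txt, e.txt}
After op 20 (git reset c.txt): modified={a.txt, b.txt, c.txt} staged={a.txt, b.txt, e.txt}
After op 21 (modify e.txt): modified={a.txt, b.txt, c.txt, e.txt} staged={a.txt, b.txt, e.txt}
After op 22 (git add b.txt): modified={a.txt, c.txt, e.txt} staged={a.txt, b.txt, e.txt}
After op 23 (git add e.txt): modified={a.txt, c.txt} staged={a.txt, b.txt, e.txt}
After op 24 (git commit): modified={a.txt, c.txt} staged={none}
After op 25 (git add c.txt): modified={a.txt} staged={c.txt}
After op 26 (git commit): modified={a.txt} staged={none}
After op 27 (modify d.txt): modified={a.txt, d.txt} staged={none}
After op 28 (git add d.txt): modified={a.txt} staged={d.txt}
After op 29 (git reset d.txt): modified={a.txt, d.txt} staged={none}
After op 30 (git add a.txt): modified={d.txt} staged={a.txt}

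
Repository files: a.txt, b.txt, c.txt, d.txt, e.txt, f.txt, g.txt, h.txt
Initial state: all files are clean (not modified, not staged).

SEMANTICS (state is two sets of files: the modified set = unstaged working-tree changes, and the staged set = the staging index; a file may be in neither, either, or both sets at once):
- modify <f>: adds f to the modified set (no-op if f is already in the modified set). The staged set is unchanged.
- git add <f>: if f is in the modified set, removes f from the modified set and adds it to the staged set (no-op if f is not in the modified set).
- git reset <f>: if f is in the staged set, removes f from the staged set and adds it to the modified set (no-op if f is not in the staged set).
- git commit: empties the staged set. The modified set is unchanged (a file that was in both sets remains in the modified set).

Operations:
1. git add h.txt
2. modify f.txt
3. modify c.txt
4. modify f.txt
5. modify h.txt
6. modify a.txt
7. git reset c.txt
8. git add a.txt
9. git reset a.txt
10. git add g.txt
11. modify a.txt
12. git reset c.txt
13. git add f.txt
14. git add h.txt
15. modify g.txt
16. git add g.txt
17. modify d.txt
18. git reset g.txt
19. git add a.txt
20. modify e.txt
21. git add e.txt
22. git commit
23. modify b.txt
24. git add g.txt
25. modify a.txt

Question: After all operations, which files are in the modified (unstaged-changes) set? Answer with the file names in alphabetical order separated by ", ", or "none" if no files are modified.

Answer: a.txt, b.txt, c.txt, d.txt

Derivation:
After op 1 (git add h.txt): modified={none} staged={none}
After op 2 (modify f.txt): modified={f.txt} staged={none}
After op 3 (modify c.txt): modified={c.txt, f.txt} staged={none}
After op 4 (modify f.txt): modified={c.txt, f.txt} staged={none}
After op 5 (modify h.txt): modified={c.txt, f.txt, h.txt} staged={none}
After op 6 (modify a.txt): modified={a.txt, c.txt, f.txt, h.txt} staged={none}
After op 7 (git reset c.txt): modified={a.txt, c.txt, f.txt, h.txt} staged={none}
After op 8 (git add a.txt): modified={c.txt, f.txt, h.txt} staged={a.txt}
After op 9 (git reset a.txt): modified={a.txt, c.txt, f.txt, h.txt} staged={none}
After op 10 (git add g.txt): modified={a.txt, c.txt, f.txt, h.txt} staged={none}
After op 11 (modify a.txt): modified={a.txt, c.txt, f.txt, h.txt} staged={none}
After op 12 (git reset c.txt): modified={a.txt, c.txt, f.txt, h.txt} staged={none}
After op 13 (git add f.txt): modified={a.txt, c.txt, h.txt} staged={f.txt}
After op 14 (git add h.txt): modified={a.txt, c.txt} staged={f.txt, h.txt}
After op 15 (modify g.txt): modified={a.txt, c.txt, g.txt} staged={f.txt, h.txt}
After op 16 (git add g.txt): modified={a.txt, c.txt} staged={f.txt, g.txt, h.txt}
After op 17 (modify d.txt): modified={a.txt, c.txt, d.txt} staged={f.txt, g.txt, h.txt}
After op 18 (git reset g.txt): modified={a.txt, c.txt, d.txt, g.txt} staged={f.txt, h.txt}
After op 19 (git add a.txt): modified={c.txt, d.txt, g.txt} staged={a.txt, f.txt, h.txt}
After op 20 (modify e.txt): modified={c.txt, d.txt, e.txt, g.txt} staged={a.txt, f.txt, h.txt}
After op 21 (git add e.txt): modified={c.txt, d.txt, g.txt} staged={a.txt, e.txt, f.txt, h.txt}
After op 22 (git commit): modified={c.txt, d.txt, g.txt} staged={none}
After op 23 (modify b.txt): modified={b.txt, c.txt, d.txt, g.txt} staged={none}
After op 24 (git add g.txt): modified={b.txt, c.txt, d.txt} staged={g.txt}
After op 25 (modify a.txt): modified={a.txt, b.txt, c.txt, d.txt} staged={g.txt}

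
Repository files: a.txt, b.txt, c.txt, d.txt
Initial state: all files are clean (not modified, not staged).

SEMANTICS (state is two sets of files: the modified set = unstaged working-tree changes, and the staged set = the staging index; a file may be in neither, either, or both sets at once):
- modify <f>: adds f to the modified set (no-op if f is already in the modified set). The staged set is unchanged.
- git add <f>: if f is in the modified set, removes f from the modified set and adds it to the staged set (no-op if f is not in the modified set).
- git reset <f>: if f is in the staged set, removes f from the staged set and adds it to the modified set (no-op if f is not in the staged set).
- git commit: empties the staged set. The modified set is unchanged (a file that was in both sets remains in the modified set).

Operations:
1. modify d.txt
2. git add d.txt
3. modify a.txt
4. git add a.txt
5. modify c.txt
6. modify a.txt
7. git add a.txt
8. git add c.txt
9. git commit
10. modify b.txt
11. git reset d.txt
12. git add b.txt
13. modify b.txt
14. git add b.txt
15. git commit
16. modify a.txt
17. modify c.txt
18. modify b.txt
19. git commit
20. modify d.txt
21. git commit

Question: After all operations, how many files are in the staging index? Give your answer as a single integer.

Answer: 0

Derivation:
After op 1 (modify d.txt): modified={d.txt} staged={none}
After op 2 (git add d.txt): modified={none} staged={d.txt}
After op 3 (modify a.txt): modified={a.txt} staged={d.txt}
After op 4 (git add a.txt): modified={none} staged={a.txt, d.txt}
After op 5 (modify c.txt): modified={c.txt} staged={a.txt, d.txt}
After op 6 (modify a.txt): modified={a.txt, c.txt} staged={a.txt, d.txt}
After op 7 (git add a.txt): modified={c.txt} staged={a.txt, d.txt}
After op 8 (git add c.txt): modified={none} staged={a.txt, c.txt, d.txt}
After op 9 (git commit): modified={none} staged={none}
After op 10 (modify b.txt): modified={b.txt} staged={none}
After op 11 (git reset d.txt): modified={b.txt} staged={none}
After op 12 (git add b.txt): modified={none} staged={b.txt}
After op 13 (modify b.txt): modified={b.txt} staged={b.txt}
After op 14 (git add b.txt): modified={none} staged={b.txt}
After op 15 (git commit): modified={none} staged={none}
After op 16 (modify a.txt): modified={a.txt} staged={none}
After op 17 (modify c.txt): modified={a.txt, c.txt} staged={none}
After op 18 (modify b.txt): modified={a.txt, b.txt, c.txt} staged={none}
After op 19 (git commit): modified={a.txt, b.txt, c.txt} staged={none}
After op 20 (modify d.txt): modified={a.txt, b.txt, c.txt, d.txt} staged={none}
After op 21 (git commit): modified={a.txt, b.txt, c.txt, d.txt} staged={none}
Final staged set: {none} -> count=0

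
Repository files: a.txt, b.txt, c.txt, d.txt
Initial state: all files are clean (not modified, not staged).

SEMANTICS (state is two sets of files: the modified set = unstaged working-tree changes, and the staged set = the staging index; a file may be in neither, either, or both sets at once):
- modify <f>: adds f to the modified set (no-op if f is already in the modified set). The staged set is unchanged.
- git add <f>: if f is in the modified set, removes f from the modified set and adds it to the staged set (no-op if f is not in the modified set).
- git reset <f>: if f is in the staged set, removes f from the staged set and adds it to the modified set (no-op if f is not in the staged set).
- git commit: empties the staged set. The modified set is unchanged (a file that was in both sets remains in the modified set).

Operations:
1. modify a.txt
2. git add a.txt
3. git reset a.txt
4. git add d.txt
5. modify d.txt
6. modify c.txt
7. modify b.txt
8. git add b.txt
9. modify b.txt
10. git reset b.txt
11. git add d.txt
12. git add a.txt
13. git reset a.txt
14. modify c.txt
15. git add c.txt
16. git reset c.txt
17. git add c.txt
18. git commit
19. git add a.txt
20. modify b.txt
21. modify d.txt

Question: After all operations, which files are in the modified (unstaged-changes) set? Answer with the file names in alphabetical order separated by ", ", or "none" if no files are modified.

After op 1 (modify a.txt): modified={a.txt} staged={none}
After op 2 (git add a.txt): modified={none} staged={a.txt}
After op 3 (git reset a.txt): modified={a.txt} staged={none}
After op 4 (git add d.txt): modified={a.txt} staged={none}
After op 5 (modify d.txt): modified={a.txt, d.txt} staged={none}
After op 6 (modify c.txt): modified={a.txt, c.txt, d.txt} staged={none}
After op 7 (modify b.txt): modified={a.txt, b.txt, c.txt, d.txt} staged={none}
After op 8 (git add b.txt): modified={a.txt, c.txt, d.txt} staged={b.txt}
After op 9 (modify b.txt): modified={a.txt, b.txt, c.txt, d.txt} staged={b.txt}
After op 10 (git reset b.txt): modified={a.txt, b.txt, c.txt, d.txt} staged={none}
After op 11 (git add d.txt): modified={a.txt, b.txt, c.txt} staged={d.txt}
After op 12 (git add a.txt): modified={b.txt, c.txt} staged={a.txt, d.txt}
After op 13 (git reset a.txt): modified={a.txt, b.txt, c.txt} staged={d.txt}
After op 14 (modify c.txt): modified={a.txt, b.txt, c.txt} staged={d.txt}
After op 15 (git add c.txt): modified={a.txt, b.txt} staged={c.txt, d.txt}
After op 16 (git reset c.txt): modified={a.txt, b.txt, c.txt} staged={d.txt}
After op 17 (git add c.txt): modified={a.txt, b.txt} staged={c.txt, d.txt}
After op 18 (git commit): modified={a.txt, b.txt} staged={none}
After op 19 (git add a.txt): modified={b.txt} staged={a.txt}
After op 20 (modify b.txt): modified={b.txt} staged={a.txt}
After op 21 (modify d.txt): modified={b.txt, d.txt} staged={a.txt}

Answer: b.txt, d.txt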